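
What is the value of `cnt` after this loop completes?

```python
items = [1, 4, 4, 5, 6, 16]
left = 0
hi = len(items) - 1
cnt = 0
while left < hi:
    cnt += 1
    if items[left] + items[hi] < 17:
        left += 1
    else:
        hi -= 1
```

Steps to find pair summing to 17
`cnt` takes the values: 0 → 1 → 2 → 3 → 4 → 5

Answer: 5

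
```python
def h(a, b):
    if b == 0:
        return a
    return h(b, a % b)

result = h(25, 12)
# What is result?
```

h(25, 12) -> h(12, 1) -> h(1, 0) -> 1

Answer: 1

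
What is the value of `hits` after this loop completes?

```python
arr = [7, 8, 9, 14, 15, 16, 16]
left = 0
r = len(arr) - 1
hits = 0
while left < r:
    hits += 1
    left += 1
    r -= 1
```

Iterations until pointers meet (list length 7)
`hits` takes the values: 0 → 1 → 2 → 3

Answer: 3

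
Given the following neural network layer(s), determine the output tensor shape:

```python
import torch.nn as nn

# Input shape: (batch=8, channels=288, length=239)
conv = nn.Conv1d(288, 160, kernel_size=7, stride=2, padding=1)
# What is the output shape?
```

Input: (8, 288, 239) -> Output: (8, 160, 118)

Answer: (8, 160, 118)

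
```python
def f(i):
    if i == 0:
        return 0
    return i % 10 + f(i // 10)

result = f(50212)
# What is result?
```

Sum of digits of 50212: 2 + 1 + 2 + 0 + 5 = 10

Answer: 10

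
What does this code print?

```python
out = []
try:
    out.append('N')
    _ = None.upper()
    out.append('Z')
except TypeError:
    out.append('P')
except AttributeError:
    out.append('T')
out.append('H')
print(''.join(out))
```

Execution trace: 'N' (try body) → 'T' (except AttributeError) → 'H' (after the try/except). Output: NTH

Answer: NTH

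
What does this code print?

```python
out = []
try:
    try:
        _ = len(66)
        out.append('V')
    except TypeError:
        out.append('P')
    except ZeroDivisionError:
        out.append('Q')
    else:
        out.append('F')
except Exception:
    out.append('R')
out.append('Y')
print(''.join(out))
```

Execution trace: 'P' (inner except TypeError) → 'Y' (after the try/except). Output: PY

Answer: PY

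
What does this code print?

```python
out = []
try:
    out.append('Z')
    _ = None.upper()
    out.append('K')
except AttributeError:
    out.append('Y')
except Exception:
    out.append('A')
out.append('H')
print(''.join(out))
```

Execution trace: 'Z' (try body) → 'Y' (except AttributeError) → 'H' (after the try/except). Output: ZYH

Answer: ZYH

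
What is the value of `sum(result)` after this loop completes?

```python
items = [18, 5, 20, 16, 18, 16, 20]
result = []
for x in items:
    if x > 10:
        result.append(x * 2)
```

Sum of doubled values > 10
`result` takes the values: [] → [36] → [36, 40] → [36, 40, 32] → [36, 40, 32, 36] → [36, 40, 32, 36, 32] → [36, 40, 32, 36, 32, 40]
So `sum(result)` = 216

Answer: 216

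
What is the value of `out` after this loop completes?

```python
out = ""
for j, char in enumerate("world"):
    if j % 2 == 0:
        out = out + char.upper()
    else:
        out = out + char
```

Uppercase even positions in 'world'
`out` takes the values: "" → "W" → "Wo" → "WoR" → "WoRl" → "WoRlD"

Answer: "WoRlD"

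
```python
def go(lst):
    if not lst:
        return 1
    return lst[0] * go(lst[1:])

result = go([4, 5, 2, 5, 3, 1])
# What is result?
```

Product over [4, 5, 2, 5, 3, 1] = 4 * 5 * 2 * 5 * 3 * 1 = 600

Answer: 600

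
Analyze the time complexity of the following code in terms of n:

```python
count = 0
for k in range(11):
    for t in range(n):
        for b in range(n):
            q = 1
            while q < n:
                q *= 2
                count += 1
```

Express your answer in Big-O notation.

Each loop level contributes: 1 × n × n × log n. Multiplying the contributions gives O(n^2 log n).

Answer: O(n^2 log n)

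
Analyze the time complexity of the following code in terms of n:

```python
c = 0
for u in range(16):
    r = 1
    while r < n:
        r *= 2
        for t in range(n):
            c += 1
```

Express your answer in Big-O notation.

Each loop level contributes: 1 × log n × n. Multiplying the contributions gives O(n log n).

Answer: O(n log n)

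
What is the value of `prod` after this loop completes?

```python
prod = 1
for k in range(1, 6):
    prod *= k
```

5! = 120
`prod` takes the values: 1 → 2 → 6 → 24 → 120

Answer: 120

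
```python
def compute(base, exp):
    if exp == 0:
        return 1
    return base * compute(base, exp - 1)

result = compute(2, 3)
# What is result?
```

compute(2, 3) = 2 * 2 * 2 = 8

Answer: 8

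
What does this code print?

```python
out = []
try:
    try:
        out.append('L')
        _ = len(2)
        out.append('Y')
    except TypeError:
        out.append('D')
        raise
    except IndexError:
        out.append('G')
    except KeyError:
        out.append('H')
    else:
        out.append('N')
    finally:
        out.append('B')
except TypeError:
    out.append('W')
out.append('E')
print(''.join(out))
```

Execution trace: 'L' (inner try body) → 'D' (inner except TypeError) → 'B' (inner finally) → 'W' (outer except TypeError) → 'E' (after the try/except). Output: LDBWE

Answer: LDBWE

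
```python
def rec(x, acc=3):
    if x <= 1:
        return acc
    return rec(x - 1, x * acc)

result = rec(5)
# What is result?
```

Accumulator trace (n, acc): (5, 3) -> (4, 15) -> (3, 60) -> (2, 180) -> (1, 360) -> return 360

Answer: 360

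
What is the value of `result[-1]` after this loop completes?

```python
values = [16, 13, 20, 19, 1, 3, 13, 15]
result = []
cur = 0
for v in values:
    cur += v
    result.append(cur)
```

Cumulative sum ends at 100
`result` takes the values: [] → [16] → [16, 29] → [16, 29, 49] → [16, 29, 49, 68] → [16, 29, 49, 68, 69] → [16, 29, 49, 68, 69, 72] → [16, 29, 49, 68, 69, 72, 85] → [16, 29, 49, 68, 69, 72, 85, 100]
So `result[-1]` = 100

Answer: 100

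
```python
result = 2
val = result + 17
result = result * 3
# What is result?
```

Trace:
`result = 2` → result = 2
`val = result + 17` → val = 19
`result = result * 3` → result = 6
So result = 6

Answer: 6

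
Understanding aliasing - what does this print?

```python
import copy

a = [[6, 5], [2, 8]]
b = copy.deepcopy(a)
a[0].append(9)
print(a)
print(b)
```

Key concept: deep copy is fully independent.
Step by step:
`a = [[6, 5], [2, 8]]` → a = [[6, 5], [2, 8]]
`b = copy.deepcopy(a)` → b = [[6, 5], [2, 8]]
`a[0].append(9)` → a = [[6, 5, 9], [2, 8]]
`print(a)` → prints [[6, 5, 9], [2, 8]]
`print(b)` → prints [[6, 5], [2, 8]]

Answer:
[[6, 5, 9], [2, 8]]
[[6, 5], [2, 8]]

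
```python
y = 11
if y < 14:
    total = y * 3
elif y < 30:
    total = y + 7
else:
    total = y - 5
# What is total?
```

Trace:
`y = 11` → y = 11
`if y < 14: ...` → y < 14 is True → total = 33
So total = 33

Answer: 33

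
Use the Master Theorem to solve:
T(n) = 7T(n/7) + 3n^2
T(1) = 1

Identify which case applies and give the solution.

a=7, b=7, f(n)=3n^2. log_7(7) = 1. Since c=2 > 1 and the regularity condition holds (7(n/7)^2 = (7/7^2)n^2 with 7/7^2 < 1), Case 3 applies: T(n) = Θ(f(n)) = O(n^2).

Answer: O(n^2) - Case 3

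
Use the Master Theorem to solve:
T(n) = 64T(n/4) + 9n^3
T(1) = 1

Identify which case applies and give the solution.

a=64, b=4, f(n)=9n^3. log_4(64) = 3. Since c=3 = 3, Case 2 applies: T(n) = Θ(n^log_b(a) · log n) = O(n^3 log n).

Answer: O(n^3 log n) - Case 2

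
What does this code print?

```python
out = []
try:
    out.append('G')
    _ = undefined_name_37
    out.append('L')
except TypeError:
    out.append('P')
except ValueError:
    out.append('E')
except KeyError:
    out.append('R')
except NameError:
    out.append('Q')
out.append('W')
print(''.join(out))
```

Execution trace: 'G' (try body) → 'Q' (except NameError) → 'W' (after the try/except). Output: GQW

Answer: GQW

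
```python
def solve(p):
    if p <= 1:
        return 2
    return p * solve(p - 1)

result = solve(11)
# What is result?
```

solve(11) = 11 * 10 * 9 * 8 * 7 * 6 * 5 * 4 * 3 * 2 * 2 = 79833600

Answer: 79833600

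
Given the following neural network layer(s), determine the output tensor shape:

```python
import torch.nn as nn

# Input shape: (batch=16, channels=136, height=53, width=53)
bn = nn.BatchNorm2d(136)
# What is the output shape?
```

Input: (16, 136, 53, 53) -> Output: (16, 136, 53, 53)

Answer: (16, 136, 53, 53)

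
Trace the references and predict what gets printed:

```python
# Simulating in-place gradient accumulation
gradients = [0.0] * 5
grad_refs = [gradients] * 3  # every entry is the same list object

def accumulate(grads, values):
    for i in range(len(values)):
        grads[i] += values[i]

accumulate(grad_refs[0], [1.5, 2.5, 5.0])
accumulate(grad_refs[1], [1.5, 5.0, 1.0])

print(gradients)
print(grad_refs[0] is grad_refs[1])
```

Key concept: gradient accumulation aliasing.
Step by step:
`gradients = [0.0] * 5` → gradients = [0.0, 0.0, 0.0, 0.0, 0.0]
`grad_refs = [gradients] * 3` → grad_refs = [[0.0, 0.0, 0.0, 0.0, 0.0], [0.0, 0.0, 0.0, 0.0, 0.0], [0.0, 0.0, 0.0, 0.0, 0.0]]
`accumulate(grad_refs[0], [1.5, 2.5, 5.0])` → gradients = [1.5, 2.5, 5.0, 0.0, 0.0]; grad_refs = [[1.5, 2.5, 5.0, 0.0, 0.0], [1.5, 2.5, 5.0, 0.0, 0.0], [1.5, 2.5, 5.0, 0.0, 0.0]]
`accumulate(grad_refs[1], [1.5, 5.0, 1.0])` → gradients = [3.0, 7.5, 6.0, 0.0, 0.0]; grad_refs = [[3.0, 7.5, 6.0, 0.0, 0.0], [3.0, 7.5, 6.0, 0.0, 0.0], [3.0, 7.5, 6.0, 0.0, 0.0]]
`print(gradients)` → prints [3.0, 7.5, 6.0, 0.0, 0.0]
`print(grad_refs[0] is grad_refs[1])` → prints True

Answer:
[3.0, 7.5, 6.0, 0.0, 0.0]
True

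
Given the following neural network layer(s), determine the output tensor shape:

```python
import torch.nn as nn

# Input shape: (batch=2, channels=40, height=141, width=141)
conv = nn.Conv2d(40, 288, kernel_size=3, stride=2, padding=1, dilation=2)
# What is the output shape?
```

Input: (2, 40, 141, 141) -> Output: (2, 288, 70, 70)

Answer: (2, 288, 70, 70)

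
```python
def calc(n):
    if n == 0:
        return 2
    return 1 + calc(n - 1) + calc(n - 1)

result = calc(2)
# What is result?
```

calc(n) = 1 + 2·calc(n-1), calc(0)=2. Closed form: (2+1)·2^2 - 1 = 11.

Answer: 11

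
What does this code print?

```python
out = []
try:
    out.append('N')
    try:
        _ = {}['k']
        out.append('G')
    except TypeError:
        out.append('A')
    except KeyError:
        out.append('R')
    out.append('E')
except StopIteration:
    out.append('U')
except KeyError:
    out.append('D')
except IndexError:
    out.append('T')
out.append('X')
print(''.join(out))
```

Execution trace: 'N' (try body) → 'R' (inner except KeyError) → 'E' (try body, no exception) → 'X' (after the try/except). Output: NREX

Answer: NREX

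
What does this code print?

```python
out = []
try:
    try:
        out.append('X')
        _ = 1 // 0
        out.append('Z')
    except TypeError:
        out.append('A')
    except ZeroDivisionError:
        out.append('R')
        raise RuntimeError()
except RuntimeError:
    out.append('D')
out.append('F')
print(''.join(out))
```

Execution trace: 'X' (try body) → 'R' (except ZeroDivisionError) → 'D' (outer except RuntimeError) → 'F' (after the try/except). Output: XRDF

Answer: XRDF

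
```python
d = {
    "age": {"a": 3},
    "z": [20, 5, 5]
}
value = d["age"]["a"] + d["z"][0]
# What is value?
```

Trace:
`d = { ...` → d = {'age': {'a': 3}, 'z': [20, 5, 5]}
`value = d["age"]["a"] + d["z"][0]` → value = 23
So value = 23

Answer: 23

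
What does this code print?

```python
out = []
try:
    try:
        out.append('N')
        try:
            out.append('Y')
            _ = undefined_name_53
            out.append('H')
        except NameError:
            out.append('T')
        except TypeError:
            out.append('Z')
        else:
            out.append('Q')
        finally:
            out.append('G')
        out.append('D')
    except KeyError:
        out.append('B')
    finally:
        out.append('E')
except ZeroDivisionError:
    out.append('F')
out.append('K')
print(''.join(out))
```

Execution trace: 'N' (try body) → 'Y' (inner try body) → 'T' (inner except NameError) → 'G' (inner finally) → 'D' (try body, no exception) → 'E' (finally) → 'K' (after the try/except). Output: NYTGDEK

Answer: NYTGDEK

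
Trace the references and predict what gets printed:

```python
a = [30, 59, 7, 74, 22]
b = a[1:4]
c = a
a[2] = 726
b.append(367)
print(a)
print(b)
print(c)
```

Key concept: slice vs alias.
Step by step:
`a = [30, 59, 7, 74, 22]` → a = [30, 59, 7, 74, 22]
`b = a[1:4]` → b = [59, 7, 74]
`c = a` → c = [30, 59, 7, 74, 22] (same object as a)
`a[2] = 726` → a = [30, 59, 726, 74, 22] (same object as c); c = [30, 59, 726, 74, 22] (same object as a)
`b.append(367)` → b = [59, 7, 74, 367]
`print(a)` → prints [30, 59, 726, 74, 22]
`print(b)` → prints [59, 7, 74, 367]
`print(c)` → prints [30, 59, 726, 74, 22]

Answer:
[30, 59, 726, 74, 22]
[59, 7, 74, 367]
[30, 59, 726, 74, 22]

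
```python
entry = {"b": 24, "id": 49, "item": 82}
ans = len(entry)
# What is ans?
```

Trace:
`entry = {"b": 24, "id": 49, "item": 82}` → entry = {'b': 24, 'id': 49, 'item': 82}
`ans = len(entry)` → ans = 3
So ans = 3

Answer: 3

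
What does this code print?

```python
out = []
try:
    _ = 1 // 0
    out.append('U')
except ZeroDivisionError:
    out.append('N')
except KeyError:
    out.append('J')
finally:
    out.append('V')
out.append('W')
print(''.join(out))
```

Execution trace: 'N' (except ZeroDivisionError) → 'V' (finally) → 'W' (after the try/except). Output: NVW

Answer: NVW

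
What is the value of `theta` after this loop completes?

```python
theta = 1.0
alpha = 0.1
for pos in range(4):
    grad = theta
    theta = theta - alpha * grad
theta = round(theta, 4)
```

Gradient descent: w = 1.0 * (1 - 0.1)^4
`theta` takes the values: 1.0 → 0.9 → 0.81 → 0.729 → 0.6561

Answer: 0.6561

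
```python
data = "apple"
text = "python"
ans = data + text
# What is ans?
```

Trace:
`data = "apple"` → data = 'apple'
`text = "python"` → text = 'python'
`ans = data + text` → ans = 'applepython'
So ans = 'applepython'

Answer: 'applepython'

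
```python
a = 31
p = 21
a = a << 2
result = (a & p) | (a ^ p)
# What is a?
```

Trace:
`a = 31` → a = 31
`p = 21` → p = 21
`a = a << 2` → a = 124
`result = (a & p) | (a ^ p)` → result = 125
So a = 124

Answer: 124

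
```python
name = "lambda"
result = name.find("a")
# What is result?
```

Trace:
`name = "lambda"` → name = 'lambda'
`result = name.find("a")` → result = 1
So result = 1

Answer: 1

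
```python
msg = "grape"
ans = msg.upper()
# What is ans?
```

Trace:
`msg = "grape"` → msg = 'grape'
`ans = msg.upper()` → ans = 'GRAPE'
So ans = 'GRAPE'

Answer: 'GRAPE'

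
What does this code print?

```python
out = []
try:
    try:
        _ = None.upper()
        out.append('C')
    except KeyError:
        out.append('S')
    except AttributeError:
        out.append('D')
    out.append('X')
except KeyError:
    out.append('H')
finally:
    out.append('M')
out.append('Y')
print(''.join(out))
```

Execution trace: 'D' (inner except AttributeError) → 'X' (try body, no exception) → 'M' (finally) → 'Y' (after the try/except). Output: DXMY

Answer: DXMY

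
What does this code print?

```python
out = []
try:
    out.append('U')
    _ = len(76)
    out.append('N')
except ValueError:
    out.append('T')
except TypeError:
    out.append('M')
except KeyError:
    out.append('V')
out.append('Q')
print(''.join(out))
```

Execution trace: 'U' (try body) → 'M' (except TypeError) → 'Q' (after the try/except). Output: UMQ

Answer: UMQ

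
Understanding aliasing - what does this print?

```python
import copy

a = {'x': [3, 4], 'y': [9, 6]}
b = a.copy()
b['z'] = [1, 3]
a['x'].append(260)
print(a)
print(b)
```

Key concept: shallow copy of dict with mutable values.
Step by step:
`a = {'x': [3, 4], 'y': [9, 6]}` → a = {'x': [3, 4], 'y': [9, 6]}
`b = a.copy()` → b = {'x': [3, 4], 'y': [9, 6]}
`b['z'] = [1, 3]` → b = {'x': [3, 4], 'y': [9, 6], 'z': [1, 3]}
`a['x'].append(260)` → a = {'x': [3, 4, 260], 'y': [9, 6]}; b = {'x': [3, 4, 260], 'y': [9, 6], 'z': [1, 3]}
`print(a)` → prints {'x': [3, 4, 260], 'y': [9, 6]}
`print(b)` → prints {'x': [3, 4, 260], 'y': [9, 6], 'z': [1, 3]}

Answer:
{'x': [3, 4, 260], 'y': [9, 6]}
{'x': [3, 4, 260], 'y': [9, 6], 'z': [1, 3]}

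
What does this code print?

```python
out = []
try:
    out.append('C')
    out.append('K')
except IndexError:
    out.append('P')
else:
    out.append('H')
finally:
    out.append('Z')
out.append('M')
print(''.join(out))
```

Execution trace: 'C' (try body) → 'K' (try body, no exception) → 'H' (else) → 'Z' (finally) → 'M' (after the try/except). Output: CKHZM

Answer: CKHZM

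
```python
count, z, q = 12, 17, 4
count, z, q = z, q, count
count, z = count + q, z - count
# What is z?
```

Trace:
`count, z, q = 12, 17, 4` → count = 12; z = 17; q = 4
`count, z, q = z, q, count` → count = 17; z = 4; q = 12
`count, z = count + q, z - count` → count = 29; z = -13
So z = -13

Answer: -13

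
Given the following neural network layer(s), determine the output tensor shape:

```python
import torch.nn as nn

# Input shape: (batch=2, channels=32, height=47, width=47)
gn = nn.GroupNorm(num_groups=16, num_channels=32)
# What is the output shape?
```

Input: (2, 32, 47, 47) -> Output: (2, 32, 47, 47)

Answer: (2, 32, 47, 47)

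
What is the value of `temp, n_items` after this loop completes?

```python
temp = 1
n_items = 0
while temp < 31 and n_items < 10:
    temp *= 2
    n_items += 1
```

Double until >= 31 or 10 iterations
`temp, n_items` takes the values: (1, 0) → (2, 0) → (2, 1) → (4, 1) → (4, 2) → (8, 2) → (8, 3) → (16, 3) → (16, 4) → (32, 4) → (32, 5)

Answer: 32, 5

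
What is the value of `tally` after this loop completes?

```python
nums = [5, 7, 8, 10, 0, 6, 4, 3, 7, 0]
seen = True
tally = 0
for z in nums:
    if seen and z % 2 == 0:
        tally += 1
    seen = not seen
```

Count even values at even positions
`tally` takes the values: 0 → 1 → 2 → 3

Answer: 3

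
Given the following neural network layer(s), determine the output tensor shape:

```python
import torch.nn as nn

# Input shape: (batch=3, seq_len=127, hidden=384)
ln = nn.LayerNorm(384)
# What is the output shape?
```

Input: (3, 127, 384) -> Output: (3, 127, 384)

Answer: (3, 127, 384)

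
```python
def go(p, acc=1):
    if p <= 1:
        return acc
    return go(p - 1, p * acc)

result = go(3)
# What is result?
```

Accumulator trace (n, acc): (3, 1) -> (2, 3) -> (1, 6) -> return 6

Answer: 6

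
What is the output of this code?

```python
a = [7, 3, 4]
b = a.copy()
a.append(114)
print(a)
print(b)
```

Key concept: list.copy() creates independent copy.
Step by step:
`a = [7, 3, 4]` → a = [7, 3, 4]
`b = a.copy()` → b = [7, 3, 4]
`a.append(114)` → a = [7, 3, 4, 114]
`print(a)` → prints [7, 3, 4, 114]
`print(b)` → prints [7, 3, 4]

Answer:
[7, 3, 4, 114]
[7, 3, 4]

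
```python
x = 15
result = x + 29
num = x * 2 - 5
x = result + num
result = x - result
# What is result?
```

Trace:
`x = 15` → x = 15
`result = x + 29` → result = 44
`num = x * 2 - 5` → num = 25
`x = result + num` → x = 69
`result = x - result` → result = 25
So result = 25

Answer: 25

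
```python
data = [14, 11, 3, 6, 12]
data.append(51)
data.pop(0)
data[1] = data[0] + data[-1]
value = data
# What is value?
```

Trace:
`data = [14, 11, 3, 6, 12]` → data = [14, 11, 3, 6, 12]
`data.append(51)` → data = [14, 11, 3, 6, 12, 51]
`data.pop(0)` → data = [11, 3, 6, 12, 51]
`data[1] = data[0] + data[-1]` → data = [11, 62, 6, 12, 51]
`value = data` → value = [11, 62, 6, 12, 51]
So value = [11, 62, 6, 12, 51]

Answer: [11, 62, 6, 12, 51]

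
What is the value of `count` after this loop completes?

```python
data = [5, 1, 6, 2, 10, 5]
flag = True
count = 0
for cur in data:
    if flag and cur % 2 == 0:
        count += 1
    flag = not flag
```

Count even values at even positions
`count` takes the values: 0 → 1 → 2

Answer: 2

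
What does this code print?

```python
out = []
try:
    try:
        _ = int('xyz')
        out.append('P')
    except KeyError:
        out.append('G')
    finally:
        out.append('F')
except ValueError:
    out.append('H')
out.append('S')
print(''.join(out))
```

Execution trace: 'F' (finally) → 'H' (outer except ValueError) → 'S' (after the try/except). Output: FHS

Answer: FHS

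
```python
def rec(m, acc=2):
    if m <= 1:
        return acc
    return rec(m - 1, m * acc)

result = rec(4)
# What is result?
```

Accumulator trace (n, acc): (4, 2) -> (3, 8) -> (2, 24) -> (1, 48) -> return 48

Answer: 48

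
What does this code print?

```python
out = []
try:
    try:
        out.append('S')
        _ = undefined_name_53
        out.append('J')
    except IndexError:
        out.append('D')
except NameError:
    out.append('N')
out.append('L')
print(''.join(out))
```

Execution trace: 'S' (inner try body) → 'N' (outer except NameError) → 'L' (after the try/except). Output: SNL

Answer: SNL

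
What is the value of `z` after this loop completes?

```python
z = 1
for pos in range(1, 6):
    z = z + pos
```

Start at 1, add 1 through 5
`z` takes the values: 1 → 2 → 4 → 7 → 11 → 16

Answer: 16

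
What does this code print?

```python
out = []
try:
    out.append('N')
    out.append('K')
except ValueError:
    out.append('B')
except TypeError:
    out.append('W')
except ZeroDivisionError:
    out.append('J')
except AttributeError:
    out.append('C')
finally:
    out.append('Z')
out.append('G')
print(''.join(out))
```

Execution trace: 'N' (try body) → 'K' (try body, no exception) → 'Z' (finally) → 'G' (after the try/except). Output: NKZG

Answer: NKZG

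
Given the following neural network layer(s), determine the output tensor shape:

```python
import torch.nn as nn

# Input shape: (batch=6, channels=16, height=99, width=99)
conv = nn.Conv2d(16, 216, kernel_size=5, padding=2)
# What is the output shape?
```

Input: (6, 16, 99, 99) -> Output: (6, 216, 99, 99)

Answer: (6, 216, 99, 99)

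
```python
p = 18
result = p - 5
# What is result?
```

Trace:
`p = 18` → p = 18
`result = p - 5` → result = 13
So result = 13

Answer: 13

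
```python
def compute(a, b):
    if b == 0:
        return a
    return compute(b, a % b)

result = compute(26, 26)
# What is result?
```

compute(26, 26) -> compute(26, 0) -> 26

Answer: 26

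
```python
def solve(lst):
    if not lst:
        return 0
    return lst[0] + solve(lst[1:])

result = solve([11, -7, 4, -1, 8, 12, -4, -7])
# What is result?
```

11 + (-7) + 4 + (-1) + 8 + 12 + (-4) + (-7) + 0 = 16

Answer: 16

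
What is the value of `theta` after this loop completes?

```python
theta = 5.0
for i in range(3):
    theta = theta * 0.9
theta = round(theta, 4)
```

Exponential decay: 5.0 * 0.9^3
`theta` takes the values: 5.0 → 4.5 → 4.05 → 3.645

Answer: 3.645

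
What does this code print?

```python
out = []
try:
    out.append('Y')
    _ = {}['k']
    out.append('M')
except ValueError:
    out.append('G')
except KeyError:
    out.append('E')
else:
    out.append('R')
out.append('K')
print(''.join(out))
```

Execution trace: 'Y' (try body) → 'E' (except KeyError) → 'K' (after the try/except). Output: YEK

Answer: YEK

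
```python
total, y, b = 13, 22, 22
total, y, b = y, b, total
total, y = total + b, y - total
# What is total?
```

Trace:
`total, y, b = 13, 22, 22` → total = 13; y = 22; b = 22
`total, y, b = y, b, total` → total = 22; y = 22; b = 13
`total, y = total + b, y - total` → total = 35; y = 0
So total = 35

Answer: 35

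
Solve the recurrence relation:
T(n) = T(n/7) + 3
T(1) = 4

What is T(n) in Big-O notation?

Each step divides n by 7 and adds 3. After log_7(n) steps we reach T(1)=4. So T(n) = 3·log_7(n) + 4 = O(log n).

Answer: O(log n)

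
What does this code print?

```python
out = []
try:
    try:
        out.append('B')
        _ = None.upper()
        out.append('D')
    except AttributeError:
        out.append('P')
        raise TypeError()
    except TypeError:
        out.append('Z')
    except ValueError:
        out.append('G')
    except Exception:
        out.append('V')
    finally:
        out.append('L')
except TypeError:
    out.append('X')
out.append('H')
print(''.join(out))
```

Execution trace: 'B' (inner try body) → 'P' (inner except AttributeError) → 'L' (inner finally) → 'X' (outer except TypeError) → 'H' (after the try/except). Output: BPLXH

Answer: BPLXH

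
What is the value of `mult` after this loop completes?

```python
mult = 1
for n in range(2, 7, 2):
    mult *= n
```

Product of even numbers 2 to 6
`mult` takes the values: 1 → 2 → 8 → 48

Answer: 48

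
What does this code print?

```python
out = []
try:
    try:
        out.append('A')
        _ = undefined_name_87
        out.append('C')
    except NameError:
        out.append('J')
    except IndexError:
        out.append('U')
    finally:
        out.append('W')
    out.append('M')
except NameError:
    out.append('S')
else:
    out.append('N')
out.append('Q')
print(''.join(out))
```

Execution trace: 'A' (inner try body) → 'J' (inner except NameError) → 'W' (inner finally) → 'M' (try body, no exception) → 'N' (else) → 'Q' (after the try/except). Output: AJWMNQ

Answer: AJWMNQ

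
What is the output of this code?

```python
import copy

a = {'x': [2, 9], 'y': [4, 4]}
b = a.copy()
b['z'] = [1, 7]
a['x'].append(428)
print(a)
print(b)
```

Key concept: shallow copy of dict with mutable values.
Step by step:
`a = {'x': [2, 9], 'y': [4, 4]}` → a = {'x': [2, 9], 'y': [4, 4]}
`b = a.copy()` → b = {'x': [2, 9], 'y': [4, 4]}
`b['z'] = [1, 7]` → b = {'x': [2, 9], 'y': [4, 4], 'z': [1, 7]}
`a['x'].append(428)` → a = {'x': [2, 9, 428], 'y': [4, 4]}; b = {'x': [2, 9, 428], 'y': [4, 4], 'z': [1, 7]}
`print(a)` → prints {'x': [2, 9, 428], 'y': [4, 4]}
`print(b)` → prints {'x': [2, 9, 428], 'y': [4, 4], 'z': [1, 7]}

Answer:
{'x': [2, 9, 428], 'y': [4, 4]}
{'x': [2, 9, 428], 'y': [4, 4], 'z': [1, 7]}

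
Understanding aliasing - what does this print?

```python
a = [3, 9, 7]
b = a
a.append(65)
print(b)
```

Key concept: basic list aliasing.
Step by step:
`a = [3, 9, 7]` → a = [3, 9, 7]
`b = a` → b = [3, 9, 7] (same object as a)
`a.append(65)` → a = [3, 9, 7, 65] (same object as b); b = [3, 9, 7, 65] (same object as a)
`print(b)` → prints [3, 9, 7, 65]

Answer: [3, 9, 7, 65]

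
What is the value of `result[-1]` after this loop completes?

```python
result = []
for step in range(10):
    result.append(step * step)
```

Last element of squares 0 to 9
`result` takes the values: [] → [0] → [0, 1] → [0, 1, 4] → [0, 1, 4, 9] → [0, 1, 4, 9, 16] → [0, 1, 4, 9, 16, 25] → [0, 1, 4, 9, 16, 25, 36] → [0, 1, 4, 9, 16, 25, 36, 49] → [0, 1, 4, 9, 16, 25, 36, 49, 64] → [0, 1, 4, 9, 16, 25, 36, 49, 64, 81]
So `result[-1]` = 81

Answer: 81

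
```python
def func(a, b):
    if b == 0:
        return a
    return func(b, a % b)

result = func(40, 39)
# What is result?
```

func(40, 39) -> func(39, 1) -> func(1, 0) -> 1

Answer: 1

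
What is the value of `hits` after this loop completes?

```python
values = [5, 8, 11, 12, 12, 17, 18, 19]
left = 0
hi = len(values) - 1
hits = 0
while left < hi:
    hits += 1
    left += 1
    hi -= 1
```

Iterations until pointers meet (list length 8)
`hits` takes the values: 0 → 1 → 2 → 3 → 4

Answer: 4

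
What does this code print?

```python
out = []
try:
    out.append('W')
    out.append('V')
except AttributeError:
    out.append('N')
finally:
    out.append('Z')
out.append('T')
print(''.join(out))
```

Execution trace: 'W' (try body) → 'V' (try body, no exception) → 'Z' (finally) → 'T' (after the try/except). Output: WVZT

Answer: WVZT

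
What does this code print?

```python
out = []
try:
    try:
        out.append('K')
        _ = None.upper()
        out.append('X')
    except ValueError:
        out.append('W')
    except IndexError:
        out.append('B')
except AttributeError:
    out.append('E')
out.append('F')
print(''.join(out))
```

Execution trace: 'K' (try body) → 'E' (outer except AttributeError) → 'F' (after the try/except). Output: KEF

Answer: KEF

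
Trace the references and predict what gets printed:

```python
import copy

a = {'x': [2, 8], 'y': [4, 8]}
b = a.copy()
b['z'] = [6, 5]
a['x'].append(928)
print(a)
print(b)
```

Key concept: shallow copy of dict with mutable values.
Step by step:
`a = {'x': [2, 8], 'y': [4, 8]}` → a = {'x': [2, 8], 'y': [4, 8]}
`b = a.copy()` → b = {'x': [2, 8], 'y': [4, 8]}
`b['z'] = [6, 5]` → b = {'x': [2, 8], 'y': [4, 8], 'z': [6, 5]}
`a['x'].append(928)` → a = {'x': [2, 8, 928], 'y': [4, 8]}; b = {'x': [2, 8, 928], 'y': [4, 8], 'z': [6, 5]}
`print(a)` → prints {'x': [2, 8, 928], 'y': [4, 8]}
`print(b)` → prints {'x': [2, 8, 928], 'y': [4, 8], 'z': [6, 5]}

Answer:
{'x': [2, 8, 928], 'y': [4, 8]}
{'x': [2, 8, 928], 'y': [4, 8], 'z': [6, 5]}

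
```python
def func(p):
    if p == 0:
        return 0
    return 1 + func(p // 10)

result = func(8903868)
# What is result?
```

Count of digits of 8903868: 7

Answer: 7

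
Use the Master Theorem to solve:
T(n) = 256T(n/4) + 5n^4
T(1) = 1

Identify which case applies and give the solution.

a=256, b=4, f(n)=5n^4. log_4(256) = 4. Since c=4 = 4, Case 2 applies: T(n) = Θ(n^log_b(a) · log n) = O(n^4 log n).

Answer: O(n^4 log n) - Case 2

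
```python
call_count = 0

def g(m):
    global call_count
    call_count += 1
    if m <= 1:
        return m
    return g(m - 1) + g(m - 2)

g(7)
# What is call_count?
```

Calls(m) = 1 + Calls(m-1) + Calls(m-2); Calls(0)=Calls(1)=1. For m=7 this gives 41.

Answer: 41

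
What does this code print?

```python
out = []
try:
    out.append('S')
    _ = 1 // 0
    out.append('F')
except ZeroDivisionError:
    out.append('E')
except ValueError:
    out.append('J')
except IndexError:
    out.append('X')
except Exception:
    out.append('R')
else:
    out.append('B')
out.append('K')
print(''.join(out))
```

Execution trace: 'S' (try body) → 'E' (except ZeroDivisionError) → 'K' (after the try/except). Output: SEK

Answer: SEK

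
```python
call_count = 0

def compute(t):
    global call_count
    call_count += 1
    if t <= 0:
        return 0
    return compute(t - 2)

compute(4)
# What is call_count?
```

Linear recursion stepping by 2: 3 calls from t=4 down to ≤0.

Answer: 3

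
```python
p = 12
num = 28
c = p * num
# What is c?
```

Trace:
`p = 12` → p = 12
`num = 28` → num = 28
`c = p * num` → c = 336
So c = 336

Answer: 336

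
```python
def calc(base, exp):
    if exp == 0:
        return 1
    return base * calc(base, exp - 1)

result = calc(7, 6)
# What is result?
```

calc(7, 6) = 7 * 7 * 7 * 7 * 7 * 7 = 117649

Answer: 117649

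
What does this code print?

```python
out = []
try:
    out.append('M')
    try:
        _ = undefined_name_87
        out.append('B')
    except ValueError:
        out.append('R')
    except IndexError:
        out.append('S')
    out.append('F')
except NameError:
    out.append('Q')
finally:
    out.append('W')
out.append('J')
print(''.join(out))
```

Execution trace: 'M' (try body) → 'Q' (except NameError) → 'W' (finally) → 'J' (after the try/except). Output: MQWJ

Answer: MQWJ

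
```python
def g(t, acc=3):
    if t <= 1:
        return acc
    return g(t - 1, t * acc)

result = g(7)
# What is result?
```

Accumulator trace (n, acc): (7, 3) -> (6, 21) -> (5, 126) -> (4, 630) -> (3, 2520) -> (2, 7560) -> (1, 15120) -> return 15120

Answer: 15120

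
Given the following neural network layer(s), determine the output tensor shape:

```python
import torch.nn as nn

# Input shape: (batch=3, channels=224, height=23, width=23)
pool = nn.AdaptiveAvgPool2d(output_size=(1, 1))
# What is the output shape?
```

Input: (3, 224, 23, 23) -> Output: (3, 224, 1, 1)

Answer: (3, 224, 1, 1)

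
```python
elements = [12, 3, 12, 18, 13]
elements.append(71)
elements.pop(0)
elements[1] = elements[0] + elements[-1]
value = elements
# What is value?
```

Trace:
`elements = [12, 3, 12, 18, 13]` → elements = [12, 3, 12, 18, 13]
`elements.append(71)` → elements = [12, 3, 12, 18, 13, 71]
`elements.pop(0)` → elements = [3, 12, 18, 13, 71]
`elements[1] = elements[0] + elements[-1]` → elements = [3, 74, 18, 13, 71]
`value = elements` → value = [3, 74, 18, 13, 71]
So value = [3, 74, 18, 13, 71]

Answer: [3, 74, 18, 13, 71]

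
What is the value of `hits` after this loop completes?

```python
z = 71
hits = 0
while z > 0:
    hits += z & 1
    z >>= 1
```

Count set bits in 71 (binary: 0b1000111)
`hits` takes the values: 0 → 1 → 2 → 3 → 4

Answer: 4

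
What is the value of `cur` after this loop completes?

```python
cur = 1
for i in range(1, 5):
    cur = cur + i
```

Start at 1, add 1 through 4
`cur` takes the values: 1 → 2 → 4 → 7 → 11

Answer: 11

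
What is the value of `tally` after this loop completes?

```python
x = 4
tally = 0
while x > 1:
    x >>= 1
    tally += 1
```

Count right shifts until 1
`tally` takes the values: 0 → 1 → 2

Answer: 2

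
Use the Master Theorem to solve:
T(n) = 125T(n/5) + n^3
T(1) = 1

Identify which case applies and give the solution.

a=125, b=5, f(n)=n^3. log_5(125) = 3. Since c=3 = 3, Case 2 applies: T(n) = Θ(n^log_b(a) · log n) = O(n^3 log n).

Answer: O(n^3 log n) - Case 2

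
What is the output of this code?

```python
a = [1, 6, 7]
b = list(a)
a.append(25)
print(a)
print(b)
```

Key concept: list() constructor creates copy.
Step by step:
`a = [1, 6, 7]` → a = [1, 6, 7]
`b = list(a)` → b = [1, 6, 7]
`a.append(25)` → a = [1, 6, 7, 25]
`print(a)` → prints [1, 6, 7, 25]
`print(b)` → prints [1, 6, 7]

Answer:
[1, 6, 7, 25]
[1, 6, 7]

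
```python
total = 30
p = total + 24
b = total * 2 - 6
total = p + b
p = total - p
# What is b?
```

Trace:
`total = 30` → total = 30
`p = total + 24` → p = 54
`b = total * 2 - 6` → b = 54
`total = p + b` → total = 108
`p = total - p` → p = 54
So b = 54

Answer: 54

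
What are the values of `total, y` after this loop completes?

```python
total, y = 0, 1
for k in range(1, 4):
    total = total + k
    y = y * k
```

Sum and factorial of 1 to 3
`total, y` takes the values: (0, 1) → (1, 1) → (3, 1) → (3, 2) → (6, 2) → (6, 6)

Answer: 6, 6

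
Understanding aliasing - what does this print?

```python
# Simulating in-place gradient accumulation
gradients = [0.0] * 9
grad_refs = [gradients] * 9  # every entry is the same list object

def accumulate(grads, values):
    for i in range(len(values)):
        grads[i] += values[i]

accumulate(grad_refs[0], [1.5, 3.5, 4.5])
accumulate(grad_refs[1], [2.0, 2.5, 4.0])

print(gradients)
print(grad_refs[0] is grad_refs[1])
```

Key concept: gradient accumulation aliasing.
Step by step:
`gradients = [0.0] * 9` → gradients = [0.0, 0.0, 0.0, 0.0, 0.0, 0.0, 0.0, 0.0, 0.0]
`grad_refs = [gradients] * 9` → grad_refs = [[0.0, 0.0, 0.0, 0.0, 0.0, 0.0, 0.0, 0.0, 0.0], [0.0, 0.0, 0.0, 0.0, 0.0, 0.0, 0.0, 0.0, 0.0], [0.0, 0.0, 0.0, 0.0, 0.0, 0.0, 0.0, 0.0, 0.0], [0.0, 0.0, 0.0, 0.0, 0.0, 0.0, 0.0, 0.0, 0.0], [0.0, 0.0, 0.0, 0.0, 0.0, 0.0, 0.0, 0.0, 0.0], [0.0, 0.0, 0.0, 0.0, 0.0, 0.0, 0.0, 0.0, 0.0], [0.0, 0.0, 0.0, 0.0, 0.0, 0.0, 0.0, 0.0, 0.0], [0.0, 0.0, 0.0, 0.0, 0.0, 0.0, 0.0, 0.0, 0.0], [0.0, 0.0, 0.0, 0.0, 0.0, 0.0, 0.0, 0.0, 0.0]]
`accumulate(grad_refs[0], [1.5, 3.5, 4.5])` → gradients = [1.5, 3.5, 4.5, 0.0, 0.0, 0.0, 0.0, 0.0, 0.0]; grad_refs = [[1.5, 3.5, 4.5, 0.0, 0.0, 0.0, 0.0, 0.0, 0.0], [1.5, 3.5, 4.5, 0.0, 0.0, 0.0, 0.0, 0.0, 0.0], [1.5, 3.5, 4.5, 0.0, 0.0, 0.0, 0.0, 0.0, 0.0], [1.5, 3.5, 4.5, 0.0, 0.0, 0.0, 0.0, 0.0, 0.0], [1.5, 3.5, 4.5, 0.0, 0.0, 0.0, 0.0, 0.0, 0.0], [1.5, 3.5, 4.5, 0.0, 0.0, 0.0, 0.0, 0.0, 0.0], [1.5, 3.5, 4.5, 0.0, 0.0, 0.0, 0.0, 0.0, 0.0], [1.5, 3.5, 4.5, 0.0, 0.0, 0.0, 0.0, 0.0, 0.0], [1.5, 3.5, 4.5, 0.0, 0.0, 0.0, 0.0, 0.0, 0.0]]
`accumulate(grad_refs[1], [2.0, 2.5, 4.0])` → gradients = [3.5, 6.0, 8.5, 0.0, 0.0, 0.0, 0.0, 0.0, 0.0]; grad_refs = [[3.5, 6.0, 8.5, 0.0, 0.0, 0.0, 0.0, 0.0, 0.0], [3.5, 6.0, 8.5, 0.0, 0.0, 0.0, 0.0, 0.0, 0.0], [3.5, 6.0, 8.5, 0.0, 0.0, 0.0, 0.0, 0.0, 0.0], [3.5, 6.0, 8.5, 0.0, 0.0, 0.0, 0.0, 0.0, 0.0], [3.5, 6.0, 8.5, 0.0, 0.0, 0.0, 0.0, 0.0, 0.0], [3.5, 6.0, 8.5, 0.0, 0.0, 0.0, 0.0, 0.0, 0.0], [3.5, 6.0, 8.5, 0.0, 0.0, 0.0, 0.0, 0.0, 0.0], [3.5, 6.0, 8.5, 0.0, 0.0, 0.0, 0.0, 0.0, 0.0], [3.5, 6.0, 8.5, 0.0, 0.0, 0.0, 0.0, 0.0, 0.0]]
`print(gradients)` → prints [3.5, 6.0, 8.5, 0.0, 0.0, 0.0, 0.0, 0.0, 0.0]
`print(grad_refs[0] is grad_refs[1])` → prints True

Answer:
[3.5, 6.0, 8.5, 0.0, 0.0, 0.0, 0.0, 0.0, 0.0]
True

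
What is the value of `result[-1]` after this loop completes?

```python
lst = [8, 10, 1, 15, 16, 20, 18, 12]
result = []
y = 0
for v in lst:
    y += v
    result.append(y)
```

Cumulative sum ends at 100
`result` takes the values: [] → [8] → [8, 18] → [8, 18, 19] → [8, 18, 19, 34] → [8, 18, 19, 34, 50] → [8, 18, 19, 34, 50, 70] → [8, 18, 19, 34, 50, 70, 88] → [8, 18, 19, 34, 50, 70, 88, 100]
So `result[-1]` = 100

Answer: 100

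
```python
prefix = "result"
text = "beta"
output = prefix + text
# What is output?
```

Trace:
`prefix = "result"` → prefix = 'result'
`text = "beta"` → text = 'beta'
`output = prefix + text` → output = 'resultbeta'
So output = 'resultbeta'

Answer: 'resultbeta'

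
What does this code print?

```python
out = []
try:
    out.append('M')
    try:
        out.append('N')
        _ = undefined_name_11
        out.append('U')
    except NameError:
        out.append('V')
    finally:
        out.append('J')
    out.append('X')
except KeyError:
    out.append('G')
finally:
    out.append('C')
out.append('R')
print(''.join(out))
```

Execution trace: 'M' (try body) → 'N' (inner try body) → 'V' (inner except NameError) → 'J' (inner finally) → 'X' (try body, no exception) → 'C' (finally) → 'R' (after the try/except). Output: MNVJXCR

Answer: MNVJXCR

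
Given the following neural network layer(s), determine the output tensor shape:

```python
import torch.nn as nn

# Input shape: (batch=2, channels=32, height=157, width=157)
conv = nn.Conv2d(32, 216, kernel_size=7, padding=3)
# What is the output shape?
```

Input: (2, 32, 157, 157) -> Output: (2, 216, 157, 157)

Answer: (2, 216, 157, 157)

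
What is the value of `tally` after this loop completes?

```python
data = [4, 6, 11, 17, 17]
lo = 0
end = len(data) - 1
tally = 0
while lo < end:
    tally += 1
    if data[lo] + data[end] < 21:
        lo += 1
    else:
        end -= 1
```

Steps to find pair summing to 21
`tally` takes the values: 0 → 1 → 2 → 3 → 4

Answer: 4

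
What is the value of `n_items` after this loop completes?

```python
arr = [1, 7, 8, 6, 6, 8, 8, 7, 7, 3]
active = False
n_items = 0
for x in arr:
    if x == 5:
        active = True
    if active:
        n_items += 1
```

Count elements after first 5 in [1, 7, 8, 6, 6, 8, 8, 7, 7, 3]
`n_items` takes the values: 0

Answer: 0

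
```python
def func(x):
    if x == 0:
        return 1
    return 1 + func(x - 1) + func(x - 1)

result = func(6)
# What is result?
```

func(x) = 1 + 2·func(x-1), func(0)=1. Closed form: (1+1)·2^6 - 1 = 127.

Answer: 127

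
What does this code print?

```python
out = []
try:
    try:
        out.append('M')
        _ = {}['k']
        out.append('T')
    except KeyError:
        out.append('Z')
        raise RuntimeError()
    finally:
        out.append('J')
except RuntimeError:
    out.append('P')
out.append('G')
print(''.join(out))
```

Execution trace: 'M' (inner try body) → 'Z' (inner except KeyError) → 'J' (inner finally) → 'P' (outer except RuntimeError) → 'G' (after the try/except). Output: MZJPG

Answer: MZJPG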